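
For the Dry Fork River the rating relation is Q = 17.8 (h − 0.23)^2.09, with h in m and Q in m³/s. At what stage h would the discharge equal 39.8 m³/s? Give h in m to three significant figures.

1.70 m

h − h₀ = (Q/C)^(1/b) = (39.8/17.8)^(1/2.09) = 1.470 m
h = 0.23 + 1.470 = 1.700 m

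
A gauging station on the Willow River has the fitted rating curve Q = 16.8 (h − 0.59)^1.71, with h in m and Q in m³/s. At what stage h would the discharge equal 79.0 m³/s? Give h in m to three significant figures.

h − h₀ = (Q/C)^(1/b) = (79.0/16.8)^(1/1.71) = 2.473 m
h = 0.59 + 2.473 = 3.063 m

3.06 m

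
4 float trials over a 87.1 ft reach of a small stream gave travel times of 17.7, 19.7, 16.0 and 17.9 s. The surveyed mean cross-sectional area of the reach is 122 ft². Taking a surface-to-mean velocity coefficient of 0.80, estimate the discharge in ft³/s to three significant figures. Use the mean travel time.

t̄ = (17.7 + 19.7 + 16.0 + 17.9) / 4 = 17.825 s
v_surface = L / t̄ = 87.1 / 17.825 = 4.886 ft/s
v_mean = 0.80 × 4.886 = 3.909 ft/s
Q = A × v_mean = 122 × 3.909 = 476.9 ft³/s

477 ft³/s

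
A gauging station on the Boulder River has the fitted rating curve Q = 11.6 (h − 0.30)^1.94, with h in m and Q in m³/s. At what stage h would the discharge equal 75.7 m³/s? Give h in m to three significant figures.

h − h₀ = (Q/C)^(1/b) = (75.7/11.6)^(1/1.94) = 2.630 m
h = 0.30 + 2.630 = 2.930 m

2.93 m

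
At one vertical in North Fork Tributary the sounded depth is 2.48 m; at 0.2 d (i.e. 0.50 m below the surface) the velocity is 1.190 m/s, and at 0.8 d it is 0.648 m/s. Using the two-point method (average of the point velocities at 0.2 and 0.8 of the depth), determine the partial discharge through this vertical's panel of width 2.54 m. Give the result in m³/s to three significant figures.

v̄ = (1.190 + 0.648) / 2 = 0.9190 m/s
q = v̄ × d × w = 0.9190 × 2.48 × 2.54 = 5.789 m³/s

5.79 m³/s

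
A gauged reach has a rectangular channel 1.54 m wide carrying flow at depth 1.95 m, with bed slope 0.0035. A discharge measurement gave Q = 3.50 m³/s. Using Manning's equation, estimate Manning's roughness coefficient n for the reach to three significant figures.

A = b·y = 1.54 × 1.95 = 3.003 m²
P = b + 2y = 1.54 + 2×1.95 = 5.440 m
R = A/P = 3.003/5.440 = 0.5520 m
n = (1/Q)·A·R^(2/3)·S^(1/2) = (1/3.50) × 3.003 × 0.6729 × 0.05916 = 0.03416

0.0342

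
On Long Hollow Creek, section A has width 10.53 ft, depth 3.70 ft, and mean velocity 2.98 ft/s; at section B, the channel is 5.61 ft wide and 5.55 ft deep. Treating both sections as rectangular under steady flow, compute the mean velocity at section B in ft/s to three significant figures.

Q = A₁V₁ = (10.53×3.70) × 2.98 = 116.1 ft³/s
A₂ = 5.61 × 5.55 = 31.14 ft²
V₂ = Q/A₂ = 116.1/31.14 = 3.729 ft/s

3.73 ft/s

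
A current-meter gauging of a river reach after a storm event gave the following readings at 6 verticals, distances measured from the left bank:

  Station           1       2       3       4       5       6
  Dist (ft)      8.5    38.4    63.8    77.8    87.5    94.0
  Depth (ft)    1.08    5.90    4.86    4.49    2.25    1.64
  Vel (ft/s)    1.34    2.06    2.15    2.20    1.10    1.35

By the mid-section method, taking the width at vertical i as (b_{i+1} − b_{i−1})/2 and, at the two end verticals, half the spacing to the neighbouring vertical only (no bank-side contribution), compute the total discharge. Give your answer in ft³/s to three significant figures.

w_1 = (38.4 − 8.5)/2 = 14.95 ft; q_1 = 1.34 × 1.08 × 14.95 = 21.64 ft³/s
w_2 = (63.8 − 8.5)/2 = 27.65 ft; q_2 = 2.06 × 5.90 × 27.65 = 336.1 ft³/s
w_3 = (77.8 − 38.4)/2 = 19.7 ft; q_3 = 2.15 × 4.86 × 19.7 = 205.8 ft³/s
w_4 = (87.5 − 63.8)/2 = 11.85 ft; q_4 = 2.20 × 4.49 × 11.85 = 117.1 ft³/s
w_5 = (94.0 − 77.8)/2 = 8.1 ft; q_5 = 1.10 × 2.25 × 8.1 = 20.05 ft³/s
w_6 = (94.0 − 87.5)/2 = 3.25 ft; q_6 = 1.35 × 1.64 × 3.25 = 7.196 ft³/s
Q = Σ qᵢ = 707.8 ft³/s

708 ft³/s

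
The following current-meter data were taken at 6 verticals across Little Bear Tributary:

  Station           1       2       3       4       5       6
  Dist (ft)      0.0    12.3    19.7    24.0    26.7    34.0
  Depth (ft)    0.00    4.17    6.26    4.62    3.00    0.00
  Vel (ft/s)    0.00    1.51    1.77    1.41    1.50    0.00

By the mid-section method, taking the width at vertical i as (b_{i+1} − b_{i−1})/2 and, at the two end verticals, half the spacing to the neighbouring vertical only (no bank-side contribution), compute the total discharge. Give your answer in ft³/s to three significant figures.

172 ft³/s

w_2 = (19.7 − 0.0)/2 = 9.85 ft; q_2 = 1.51 × 4.17 × 9.85 = 62.02 ft³/s
w_3 = (24.0 − 12.3)/2 = 5.85 ft; q_3 = 1.77 × 6.26 × 5.85 = 64.82 ft³/s
w_4 = (26.7 − 19.7)/2 = 3.5 ft; q_4 = 1.41 × 4.62 × 3.5 = 22.80 ft³/s
w_5 = (34.0 − 24.0)/2 = 5 ft; q_5 = 1.50 × 3.00 × 5 = 22.50 ft³/s
Stations 1, 6 contribute zero (depth or velocity is 0).
Q = Σ qᵢ = 172.1 ft³/s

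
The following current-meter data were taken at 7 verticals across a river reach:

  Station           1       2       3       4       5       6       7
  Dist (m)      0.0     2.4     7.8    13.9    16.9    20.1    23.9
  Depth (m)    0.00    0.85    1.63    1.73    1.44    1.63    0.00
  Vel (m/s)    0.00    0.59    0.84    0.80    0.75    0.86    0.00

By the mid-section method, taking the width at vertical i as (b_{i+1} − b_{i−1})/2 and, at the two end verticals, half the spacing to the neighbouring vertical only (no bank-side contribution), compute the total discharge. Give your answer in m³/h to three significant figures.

87800 m³/h

w_2 = (7.8 − 0.0)/2 = 3.9 m; q_2 = 0.59 × 0.85 × 3.9 = 1.956 m³/s
w_3 = (13.9 − 2.4)/2 = 5.75 m; q_3 = 0.84 × 1.63 × 5.75 = 7.873 m³/s
w_4 = (16.9 − 7.8)/2 = 4.55 m; q_4 = 0.80 × 1.73 × 4.55 = 6.297 m³/s
w_5 = (20.1 − 13.9)/2 = 3.1 m; q_5 = 0.75 × 1.44 × 3.1 = 3.348 m³/s
w_6 = (23.9 − 16.9)/2 = 3.5 m; q_6 = 0.86 × 1.63 × 3.5 = 4.906 m³/s
Stations 1, 7 contribute zero (depth or velocity is 0).
Q = Σ qᵢ = 24.38 m³/s
= 24.38 × 3600 = 87770 m³/h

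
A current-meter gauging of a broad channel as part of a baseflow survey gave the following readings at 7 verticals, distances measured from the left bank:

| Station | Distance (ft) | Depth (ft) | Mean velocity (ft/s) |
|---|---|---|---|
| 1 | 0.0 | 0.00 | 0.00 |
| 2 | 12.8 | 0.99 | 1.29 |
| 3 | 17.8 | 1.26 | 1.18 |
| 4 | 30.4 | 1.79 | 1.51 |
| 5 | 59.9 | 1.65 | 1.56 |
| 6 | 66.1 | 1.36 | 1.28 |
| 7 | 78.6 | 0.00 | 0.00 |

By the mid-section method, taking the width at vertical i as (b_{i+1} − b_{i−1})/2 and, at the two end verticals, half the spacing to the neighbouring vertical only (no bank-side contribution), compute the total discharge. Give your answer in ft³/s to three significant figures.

144 ft³/s

w_2 = (17.8 − 0.0)/2 = 8.9 ft; q_2 = 1.29 × 0.99 × 8.9 = 11.37 ft³/s
w_3 = (30.4 − 12.8)/2 = 8.8 ft; q_3 = 1.18 × 1.26 × 8.8 = 13.08 ft³/s
w_4 = (59.9 − 17.8)/2 = 21.05 ft; q_4 = 1.51 × 1.79 × 21.05 = 56.90 ft³/s
w_5 = (66.1 − 30.4)/2 = 17.85 ft; q_5 = 1.56 × 1.65 × 17.85 = 45.95 ft³/s
w_6 = (78.6 − 59.9)/2 = 9.35 ft; q_6 = 1.28 × 1.36 × 9.35 = 16.28 ft³/s
Stations 1, 7 contribute zero (depth or velocity is 0).
Q = Σ qᵢ = 143.6 ft³/s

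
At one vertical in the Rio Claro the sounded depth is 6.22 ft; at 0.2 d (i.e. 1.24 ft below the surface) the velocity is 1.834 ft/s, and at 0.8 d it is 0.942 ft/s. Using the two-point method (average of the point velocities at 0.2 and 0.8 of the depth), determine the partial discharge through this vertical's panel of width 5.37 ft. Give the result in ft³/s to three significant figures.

v̄ = (1.834 + 0.942) / 2 = 1.388 ft/s
q = v̄ × d × w = 1.388 × 6.22 × 5.37 = 46.36 ft³/s

46.4 ft³/s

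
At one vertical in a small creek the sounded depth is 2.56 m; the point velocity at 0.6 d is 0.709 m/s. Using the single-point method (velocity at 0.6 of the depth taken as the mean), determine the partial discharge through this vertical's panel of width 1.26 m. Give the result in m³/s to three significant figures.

2.29 m³/s

v̄ = v₀.₆ = 0.709 m/s
q = v̄ × d × w = 0.7090 × 2.56 × 1.26 = 2.287 m³/s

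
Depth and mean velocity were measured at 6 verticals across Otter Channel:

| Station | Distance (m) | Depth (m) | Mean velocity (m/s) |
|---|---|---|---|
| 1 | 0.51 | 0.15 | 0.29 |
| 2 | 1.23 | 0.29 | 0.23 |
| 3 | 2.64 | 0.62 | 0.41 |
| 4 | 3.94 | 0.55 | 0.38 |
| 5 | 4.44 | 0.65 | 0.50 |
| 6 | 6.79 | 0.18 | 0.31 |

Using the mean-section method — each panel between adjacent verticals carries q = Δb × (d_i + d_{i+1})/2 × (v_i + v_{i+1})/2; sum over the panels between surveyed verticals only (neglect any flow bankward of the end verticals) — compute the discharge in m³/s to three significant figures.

Panel 1-2: Δb = 0.72 m, d̄ = (0.15+0.29)/2 = 0.22, v̄ = (0.29+0.23)/2 = 0.26 → q = 0.72×0.22×0.26 = 0.04118 m³/s
Panel 2-3: Δb = 1.41 m, d̄ = (0.29+0.62)/2 = 0.455, v̄ = (0.23+0.41)/2 = 0.32 → q = 1.41×0.455×0.32 = 0.2053 m³/s
Panel 3-4: Δb = 1.3 m, d̄ = (0.62+0.55)/2 = 0.585, v̄ = (0.41+0.38)/2 = 0.395 → q = 1.3×0.585×0.395 = 0.3004 m³/s
Panel 4-5: Δb = 0.5 m, d̄ = (0.55+0.65)/2 = 0.6, v̄ = (0.38+0.50)/2 = 0.44 → q = 0.5×0.6×0.44 = 0.1320 m³/s
Panel 5-6: Δb = 2.35 m, d̄ = (0.65+0.18)/2 = 0.415, v̄ = (0.50+0.31)/2 = 0.405 → q = 2.35×0.415×0.405 = 0.3950 m³/s
Q = Σ q = 1.074 m³/s

1.07 m³/s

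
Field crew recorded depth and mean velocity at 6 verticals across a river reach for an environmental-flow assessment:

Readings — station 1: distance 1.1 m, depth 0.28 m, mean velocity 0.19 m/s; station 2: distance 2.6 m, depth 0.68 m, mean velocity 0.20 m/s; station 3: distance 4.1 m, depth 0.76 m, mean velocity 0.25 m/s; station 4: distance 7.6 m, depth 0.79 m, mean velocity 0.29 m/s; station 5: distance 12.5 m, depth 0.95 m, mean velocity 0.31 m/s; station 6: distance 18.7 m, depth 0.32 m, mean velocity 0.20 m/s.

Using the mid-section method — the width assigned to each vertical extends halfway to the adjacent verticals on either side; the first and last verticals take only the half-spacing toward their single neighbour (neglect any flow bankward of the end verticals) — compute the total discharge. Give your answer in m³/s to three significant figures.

3.51 m³/s

w_1 = (2.6 − 1.1)/2 = 0.75 m; q_1 = 0.19 × 0.28 × 0.75 = 0.03990 m³/s
w_2 = (4.1 − 1.1)/2 = 1.5 m; q_2 = 0.20 × 0.68 × 1.5 = 0.2040 m³/s
w_3 = (7.6 − 2.6)/2 = 2.5 m; q_3 = 0.25 × 0.76 × 2.5 = 0.4750 m³/s
w_4 = (12.5 − 4.1)/2 = 4.2 m; q_4 = 0.29 × 0.79 × 4.2 = 0.9622 m³/s
w_5 = (18.7 − 7.6)/2 = 5.55 m; q_5 = 0.31 × 0.95 × 5.55 = 1.634 m³/s
w_6 = (18.7 − 12.5)/2 = 3.1 m; q_6 = 0.20 × 0.32 × 3.1 = 0.1984 m³/s
Q = Σ qᵢ = 3.514 m³/s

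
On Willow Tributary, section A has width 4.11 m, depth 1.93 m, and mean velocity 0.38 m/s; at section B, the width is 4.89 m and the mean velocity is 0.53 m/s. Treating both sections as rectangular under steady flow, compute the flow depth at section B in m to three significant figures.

1.16 m

Q = A₁V₁ = (4.11×1.93) × 0.38 = 3.014 m³/s
d₂ = Q/(b₂ V₂) = 3.014/(4.89×0.53) = 1.163 m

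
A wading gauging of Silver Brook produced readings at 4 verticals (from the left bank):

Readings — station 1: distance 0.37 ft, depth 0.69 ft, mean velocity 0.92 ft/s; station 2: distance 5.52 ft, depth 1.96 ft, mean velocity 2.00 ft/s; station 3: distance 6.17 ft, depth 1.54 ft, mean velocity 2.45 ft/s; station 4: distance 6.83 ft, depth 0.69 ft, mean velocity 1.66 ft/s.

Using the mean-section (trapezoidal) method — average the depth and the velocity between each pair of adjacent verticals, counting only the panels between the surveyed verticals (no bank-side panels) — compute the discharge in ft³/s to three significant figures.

Panel 1-2: Δb = 5.15 ft, d̄ = (0.69+1.96)/2 = 1.325, v̄ = (0.92+2.00)/2 = 1.46 → q = 5.15×1.325×1.46 = 9.963 ft³/s
Panel 2-3: Δb = 0.65 ft, d̄ = (1.96+1.54)/2 = 1.75, v̄ = (2.00+2.45)/2 = 2.225 → q = 0.65×1.75×2.225 = 2.531 ft³/s
Panel 3-4: Δb = 0.66 ft, d̄ = (1.54+0.69)/2 = 1.115, v̄ = (2.45+1.66)/2 = 2.055 → q = 0.66×1.115×2.055 = 1.512 ft³/s
Q = Σ q = 14.01 ft³/s

14.0 ft³/s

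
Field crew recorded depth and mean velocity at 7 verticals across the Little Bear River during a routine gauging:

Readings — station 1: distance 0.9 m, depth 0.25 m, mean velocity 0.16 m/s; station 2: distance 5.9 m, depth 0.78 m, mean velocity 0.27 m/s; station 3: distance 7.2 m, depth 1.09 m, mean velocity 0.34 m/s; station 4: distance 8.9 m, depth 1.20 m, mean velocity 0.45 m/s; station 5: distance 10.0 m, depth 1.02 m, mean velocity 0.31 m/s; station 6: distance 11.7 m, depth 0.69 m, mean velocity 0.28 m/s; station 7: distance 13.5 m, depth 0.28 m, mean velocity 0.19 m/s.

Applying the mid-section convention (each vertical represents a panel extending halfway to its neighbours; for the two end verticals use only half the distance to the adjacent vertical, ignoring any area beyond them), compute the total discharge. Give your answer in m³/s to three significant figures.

w_1 = (5.9 − 0.9)/2 = 2.5 m; q_1 = 0.16 × 0.25 × 2.5 = 0.1000 m³/s
w_2 = (7.2 − 0.9)/2 = 3.15 m; q_2 = 0.27 × 0.78 × 3.15 = 0.6634 m³/s
w_3 = (8.9 − 5.9)/2 = 1.5 m; q_3 = 0.34 × 1.09 × 1.5 = 0.5559 m³/s
w_4 = (10.0 − 7.2)/2 = 1.4 m; q_4 = 0.45 × 1.20 × 1.4 = 0.7560 m³/s
w_5 = (11.7 − 8.9)/2 = 1.4 m; q_5 = 0.31 × 1.02 × 1.4 = 0.4427 m³/s
w_6 = (13.5 − 10.0)/2 = 1.75 m; q_6 = 0.28 × 0.69 × 1.75 = 0.3381 m³/s
w_7 = (13.5 − 11.7)/2 = 0.9 m; q_7 = 0.19 × 0.28 × 0.9 = 0.04788 m³/s
Q = Σ qᵢ = 2.904 m³/s

2.90 m³/s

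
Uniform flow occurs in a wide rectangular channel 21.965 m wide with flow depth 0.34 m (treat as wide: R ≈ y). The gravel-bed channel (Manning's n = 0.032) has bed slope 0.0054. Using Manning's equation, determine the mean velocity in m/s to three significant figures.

A = b·y = 21.965 × 0.34 = 7.468 m²
Wide channel: R ≈ y = 0.34 m
Q = (1/n)·A·R^(2/3)·S^(1/2) = (1/0.032) × 7.468 × 0.3400^(2/3) × 0.0054^(1/2) = 8.354 m³/s
V = Q/A = 8.354/7.468 = 1.119 m/s

1.12 m/s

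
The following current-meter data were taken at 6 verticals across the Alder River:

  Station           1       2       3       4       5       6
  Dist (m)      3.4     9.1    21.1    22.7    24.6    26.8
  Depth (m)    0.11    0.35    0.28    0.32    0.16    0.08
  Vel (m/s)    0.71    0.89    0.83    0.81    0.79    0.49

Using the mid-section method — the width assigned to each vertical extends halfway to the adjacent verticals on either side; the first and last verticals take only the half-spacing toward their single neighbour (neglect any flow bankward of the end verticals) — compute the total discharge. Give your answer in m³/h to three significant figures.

19100 m³/h

w_1 = (9.1 − 3.4)/2 = 2.85 m; q_1 = 0.71 × 0.11 × 2.85 = 0.2226 m³/s
w_2 = (21.1 − 3.4)/2 = 8.85 m; q_2 = 0.89 × 0.35 × 8.85 = 2.757 m³/s
w_3 = (22.7 − 9.1)/2 = 6.8 m; q_3 = 0.83 × 0.28 × 6.8 = 1.580 m³/s
w_4 = (24.6 − 21.1)/2 = 1.75 m; q_4 = 0.81 × 0.32 × 1.75 = 0.4536 m³/s
w_5 = (26.8 − 22.7)/2 = 2.05 m; q_5 = 0.79 × 0.16 × 2.05 = 0.2591 m³/s
w_6 = (26.8 − 24.6)/2 = 1.1 m; q_6 = 0.49 × 0.08 × 1.1 = 0.04312 m³/s
Q = Σ qᵢ = 5.316 m³/s
= 5.316 × 3600 = 19140 m³/h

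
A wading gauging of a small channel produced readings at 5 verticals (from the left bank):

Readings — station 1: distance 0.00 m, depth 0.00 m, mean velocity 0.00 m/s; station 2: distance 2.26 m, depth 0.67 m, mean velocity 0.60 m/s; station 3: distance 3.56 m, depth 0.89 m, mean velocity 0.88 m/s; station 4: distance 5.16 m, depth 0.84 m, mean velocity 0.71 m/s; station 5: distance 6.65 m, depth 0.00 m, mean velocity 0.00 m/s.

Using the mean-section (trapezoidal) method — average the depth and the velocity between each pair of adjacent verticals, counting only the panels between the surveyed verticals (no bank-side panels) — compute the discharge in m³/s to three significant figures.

2.30 m³/s

Panel 1-2: Δb = 2.26 m, d̄ = (0.00+0.67)/2 = 0.335, v̄ = (0.00+0.60)/2 = 0.3 → q = 2.26×0.335×0.3 = 0.2271 m³/s
Panel 2-3: Δb = 1.3 m, d̄ = (0.67+0.89)/2 = 0.78, v̄ = (0.60+0.88)/2 = 0.74 → q = 1.3×0.78×0.74 = 0.7504 m³/s
Panel 3-4: Δb = 1.6 m, d̄ = (0.89+0.84)/2 = 0.865, v̄ = (0.88+0.71)/2 = 0.795 → q = 1.6×0.865×0.795 = 1.100 m³/s
Panel 4-5: Δb = 1.49 m, d̄ = (0.84+0.00)/2 = 0.42, v̄ = (0.71+0.00)/2 = 0.355 → q = 1.49×0.42×0.355 = 0.2222 m³/s
Q = Σ q = 2.300 m³/s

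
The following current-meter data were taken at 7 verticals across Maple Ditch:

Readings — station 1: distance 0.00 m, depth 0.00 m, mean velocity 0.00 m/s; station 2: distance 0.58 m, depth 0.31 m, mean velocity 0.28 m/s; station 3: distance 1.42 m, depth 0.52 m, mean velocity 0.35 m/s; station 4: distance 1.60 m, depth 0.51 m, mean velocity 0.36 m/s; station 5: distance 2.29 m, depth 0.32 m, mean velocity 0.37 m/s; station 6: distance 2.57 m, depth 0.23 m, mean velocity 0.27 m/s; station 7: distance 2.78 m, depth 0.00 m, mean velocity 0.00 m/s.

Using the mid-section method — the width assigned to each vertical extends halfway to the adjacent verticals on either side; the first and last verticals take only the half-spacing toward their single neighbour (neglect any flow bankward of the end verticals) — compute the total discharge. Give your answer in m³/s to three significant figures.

w_2 = (1.42 − 0.00)/2 = 0.71 m; q_2 = 0.28 × 0.31 × 0.71 = 0.06163 m³/s
w_3 = (1.60 − 0.58)/2 = 0.51 m; q_3 = 0.35 × 0.52 × 0.51 = 0.09282 m³/s
w_4 = (2.29 − 1.42)/2 = 0.435 m; q_4 = 0.36 × 0.51 × 0.435 = 0.07987 m³/s
w_5 = (2.57 − 1.60)/2 = 0.485 m; q_5 = 0.37 × 0.32 × 0.485 = 0.05742 m³/s
w_6 = (2.78 − 2.29)/2 = 0.245 m; q_6 = 0.27 × 0.23 × 0.245 = 0.01521 m³/s
Stations 1, 7 contribute zero (depth or velocity is 0).
Q = Σ qᵢ = 0.3070 m³/s

0.307 m³/s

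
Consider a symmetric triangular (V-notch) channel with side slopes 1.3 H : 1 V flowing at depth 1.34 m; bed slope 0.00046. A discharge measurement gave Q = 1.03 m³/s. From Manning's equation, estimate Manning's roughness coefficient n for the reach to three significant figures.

0.0319

A = z·y² = 1.3×1.34² = 2.334 m²
P = 2y√(1+z²) = 2×1.34×√(1+1.3²) = 4.396 m
R = A/P = 2.334/4.396 = 0.5311 m
n = (1/Q)·A·R^(2/3)·S^(1/2) = (1/1.03) × 2.334 × 0.6558 × 0.02145 = 0.03188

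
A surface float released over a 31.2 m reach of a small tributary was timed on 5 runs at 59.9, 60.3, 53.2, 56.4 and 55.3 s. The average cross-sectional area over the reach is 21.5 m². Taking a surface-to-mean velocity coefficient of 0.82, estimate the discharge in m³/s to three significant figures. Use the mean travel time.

9.65 m³/s

t̄ = (59.9 + 60.3 + 53.2 + 56.4 + 55.3) / 5 = 57.02 s
v_surface = L / t̄ = 31.2 / 57.02 = 0.5472 m/s
v_mean = 0.82 × 0.5472 = 0.4487 m/s
Q = A × v_mean = 21.5 × 0.4487 = 9.647 m³/s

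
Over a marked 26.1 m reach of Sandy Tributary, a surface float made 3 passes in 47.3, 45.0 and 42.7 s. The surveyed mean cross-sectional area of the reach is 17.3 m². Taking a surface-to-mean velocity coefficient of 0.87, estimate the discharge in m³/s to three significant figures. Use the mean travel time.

t̄ = (47.3 + 45.0 + 42.7) / 3 = 45 s
v_surface = L / t̄ = 26.1 / 45 = 0.5800 m/s
v_mean = 0.87 × 0.5800 = 0.5046 m/s
Q = A × v_mean = 17.3 × 0.5046 = 8.730 m³/s

8.73 m³/s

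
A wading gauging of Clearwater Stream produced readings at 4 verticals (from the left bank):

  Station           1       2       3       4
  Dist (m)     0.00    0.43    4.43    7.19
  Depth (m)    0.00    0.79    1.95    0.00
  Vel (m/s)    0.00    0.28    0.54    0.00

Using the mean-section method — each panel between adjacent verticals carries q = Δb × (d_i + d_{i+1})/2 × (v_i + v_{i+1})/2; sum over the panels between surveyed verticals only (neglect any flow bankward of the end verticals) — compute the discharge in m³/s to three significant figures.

Panel 1-2: Δb = 0.43 m, d̄ = (0.00+0.79)/2 = 0.395, v̄ = (0.00+0.28)/2 = 0.14 → q = 0.43×0.395×0.14 = 0.02378 m³/s
Panel 2-3: Δb = 4 m, d̄ = (0.79+1.95)/2 = 1.37, v̄ = (0.28+0.54)/2 = 0.41 → q = 4×1.37×0.41 = 2.247 m³/s
Panel 3-4: Δb = 2.76 m, d̄ = (1.95+0.00)/2 = 0.975, v̄ = (0.54+0.00)/2 = 0.27 → q = 2.76×0.975×0.27 = 0.7266 m³/s
Q = Σ q = 2.997 m³/s

3.00 m³/s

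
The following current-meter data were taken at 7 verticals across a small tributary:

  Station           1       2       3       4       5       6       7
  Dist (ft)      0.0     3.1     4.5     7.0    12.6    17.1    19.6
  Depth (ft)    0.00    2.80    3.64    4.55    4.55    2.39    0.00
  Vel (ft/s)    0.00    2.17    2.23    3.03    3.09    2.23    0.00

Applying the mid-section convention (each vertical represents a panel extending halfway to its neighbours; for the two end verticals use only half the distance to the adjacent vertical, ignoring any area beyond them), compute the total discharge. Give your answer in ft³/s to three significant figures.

175 ft³/s

w_2 = (4.5 − 0.0)/2 = 2.25 ft; q_2 = 2.17 × 2.80 × 2.25 = 13.67 ft³/s
w_3 = (7.0 − 3.1)/2 = 1.95 ft; q_3 = 2.23 × 3.64 × 1.95 = 15.83 ft³/s
w_4 = (12.6 − 4.5)/2 = 4.05 ft; q_4 = 3.03 × 4.55 × 4.05 = 55.84 ft³/s
w_5 = (17.1 − 7.0)/2 = 5.05 ft; q_5 = 3.09 × 4.55 × 5.05 = 71.00 ft³/s
w_6 = (19.6 − 12.6)/2 = 3.5 ft; q_6 = 2.23 × 2.39 × 3.5 = 18.65 ft³/s
Stations 1, 7 contribute zero (depth or velocity is 0).
Q = Σ qᵢ = 175.0 ft³/s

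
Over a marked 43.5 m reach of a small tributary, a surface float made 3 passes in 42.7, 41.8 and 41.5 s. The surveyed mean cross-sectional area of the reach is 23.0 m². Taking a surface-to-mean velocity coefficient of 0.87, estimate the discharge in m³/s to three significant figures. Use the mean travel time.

t̄ = (42.7 + 41.8 + 41.5) / 3 = 42 s
v_surface = L / t̄ = 43.5 / 42 = 1.036 m/s
v_mean = 0.87 × 1.036 = 0.9011 m/s
Q = A × v_mean = 23.0 × 0.9011 = 20.72 m³/s

20.7 m³/s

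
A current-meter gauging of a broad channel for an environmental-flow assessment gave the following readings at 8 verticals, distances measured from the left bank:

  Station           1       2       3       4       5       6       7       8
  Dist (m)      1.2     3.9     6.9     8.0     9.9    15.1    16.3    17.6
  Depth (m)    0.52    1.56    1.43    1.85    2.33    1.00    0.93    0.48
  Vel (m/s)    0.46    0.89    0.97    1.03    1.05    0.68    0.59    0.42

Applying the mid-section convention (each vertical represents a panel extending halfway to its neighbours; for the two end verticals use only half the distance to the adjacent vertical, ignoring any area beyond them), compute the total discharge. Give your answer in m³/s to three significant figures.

21.7 m³/s

w_1 = (3.9 − 1.2)/2 = 1.35 m; q_1 = 0.46 × 0.52 × 1.35 = 0.3229 m³/s
w_2 = (6.9 − 1.2)/2 = 2.85 m; q_2 = 0.89 × 1.56 × 2.85 = 3.957 m³/s
w_3 = (8.0 − 3.9)/2 = 2.05 m; q_3 = 0.97 × 1.43 × 2.05 = 2.844 m³/s
w_4 = (9.9 − 6.9)/2 = 1.5 m; q_4 = 1.03 × 1.85 × 1.5 = 2.858 m³/s
w_5 = (15.1 − 8.0)/2 = 3.55 m; q_5 = 1.05 × 2.33 × 3.55 = 8.685 m³/s
w_6 = (16.3 − 9.9)/2 = 3.2 m; q_6 = 0.68 × 1.00 × 3.2 = 2.176 m³/s
w_7 = (17.6 − 15.1)/2 = 1.25 m; q_7 = 0.59 × 0.93 × 1.25 = 0.6859 m³/s
w_8 = (17.6 − 16.3)/2 = 0.65 m; q_8 = 0.42 × 0.48 × 0.65 = 0.1310 m³/s
Q = Σ qᵢ = 21.66 m³/s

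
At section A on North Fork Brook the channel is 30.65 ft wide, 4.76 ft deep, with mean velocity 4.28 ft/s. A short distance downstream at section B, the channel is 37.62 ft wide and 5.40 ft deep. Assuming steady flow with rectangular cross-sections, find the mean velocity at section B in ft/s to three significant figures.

3.07 ft/s

Q = A₁V₁ = (30.65×4.76) × 4.28 = 624.4 ft³/s
A₂ = 37.62 × 5.40 = 203.1 ft²
V₂ = Q/A₂ = 624.4/203.1 = 3.074 ft/s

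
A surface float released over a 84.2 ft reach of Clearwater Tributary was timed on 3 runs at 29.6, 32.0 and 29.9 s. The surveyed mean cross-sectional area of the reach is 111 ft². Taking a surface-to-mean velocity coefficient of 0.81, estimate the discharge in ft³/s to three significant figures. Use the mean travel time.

248 ft³/s

t̄ = (29.6 + 32.0 + 29.9) / 3 = 30.5 s
v_surface = L / t̄ = 84.2 / 30.5 = 2.761 ft/s
v_mean = 0.81 × 2.761 = 2.236 ft/s
Q = A × v_mean = 111 × 2.236 = 248.2 ft³/s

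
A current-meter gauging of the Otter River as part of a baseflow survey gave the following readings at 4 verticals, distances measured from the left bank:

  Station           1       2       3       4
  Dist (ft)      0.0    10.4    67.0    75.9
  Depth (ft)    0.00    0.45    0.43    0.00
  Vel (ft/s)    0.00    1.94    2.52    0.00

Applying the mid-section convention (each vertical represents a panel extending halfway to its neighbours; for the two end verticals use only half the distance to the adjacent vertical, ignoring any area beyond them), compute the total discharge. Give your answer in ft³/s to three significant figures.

64.7 ft³/s

w_2 = (67.0 − 0.0)/2 = 33.5 ft; q_2 = 1.94 × 0.45 × 33.5 = 29.25 ft³/s
w_3 = (75.9 − 10.4)/2 = 32.75 ft; q_3 = 2.52 × 0.43 × 32.75 = 35.49 ft³/s
Stations 1, 4 contribute zero (depth or velocity is 0).
Q = Σ qᵢ = 64.73 ft³/s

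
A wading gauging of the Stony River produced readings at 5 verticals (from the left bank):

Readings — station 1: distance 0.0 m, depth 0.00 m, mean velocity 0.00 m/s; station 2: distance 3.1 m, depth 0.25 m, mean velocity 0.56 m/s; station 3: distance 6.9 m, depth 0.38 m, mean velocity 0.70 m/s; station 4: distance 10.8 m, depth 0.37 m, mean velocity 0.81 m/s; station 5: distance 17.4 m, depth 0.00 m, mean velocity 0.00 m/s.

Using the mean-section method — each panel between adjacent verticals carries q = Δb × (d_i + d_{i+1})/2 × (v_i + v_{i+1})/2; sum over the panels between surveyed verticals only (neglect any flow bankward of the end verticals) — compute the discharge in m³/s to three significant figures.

2.46 m³/s

Panel 1-2: Δb = 3.1 m, d̄ = (0.00+0.25)/2 = 0.125, v̄ = (0.00+0.56)/2 = 0.28 → q = 3.1×0.125×0.28 = 0.1085 m³/s
Panel 2-3: Δb = 3.8 m, d̄ = (0.25+0.38)/2 = 0.315, v̄ = (0.56+0.70)/2 = 0.63 → q = 3.8×0.315×0.63 = 0.7541 m³/s
Panel 3-4: Δb = 3.9 m, d̄ = (0.38+0.37)/2 = 0.375, v̄ = (0.70+0.81)/2 = 0.755 → q = 3.9×0.375×0.755 = 1.104 m³/s
Panel 4-5: Δb = 6.6 m, d̄ = (0.37+0.00)/2 = 0.185, v̄ = (0.81+0.00)/2 = 0.405 → q = 6.6×0.185×0.405 = 0.4945 m³/s
Q = Σ q = 2.461 m³/s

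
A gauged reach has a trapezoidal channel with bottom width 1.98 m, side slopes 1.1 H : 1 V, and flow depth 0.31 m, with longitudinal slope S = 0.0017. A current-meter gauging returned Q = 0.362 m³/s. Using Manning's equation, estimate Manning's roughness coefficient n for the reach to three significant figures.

0.0323

A = (b + z·y)·y = (1.98 + 1.1×0.31)×0.31 = 0.7195 m²
P = b + 2y√(1+z²) = 1.98 + 2×0.31×√(1+1.1²) = 2.902 m
R = A/P = 0.7195/2.902 = 0.2480 m
n = (1/Q)·A·R^(2/3)·S^(1/2) = (1/0.362) × 0.7195 × 0.3947 × 0.04123 = 0.03235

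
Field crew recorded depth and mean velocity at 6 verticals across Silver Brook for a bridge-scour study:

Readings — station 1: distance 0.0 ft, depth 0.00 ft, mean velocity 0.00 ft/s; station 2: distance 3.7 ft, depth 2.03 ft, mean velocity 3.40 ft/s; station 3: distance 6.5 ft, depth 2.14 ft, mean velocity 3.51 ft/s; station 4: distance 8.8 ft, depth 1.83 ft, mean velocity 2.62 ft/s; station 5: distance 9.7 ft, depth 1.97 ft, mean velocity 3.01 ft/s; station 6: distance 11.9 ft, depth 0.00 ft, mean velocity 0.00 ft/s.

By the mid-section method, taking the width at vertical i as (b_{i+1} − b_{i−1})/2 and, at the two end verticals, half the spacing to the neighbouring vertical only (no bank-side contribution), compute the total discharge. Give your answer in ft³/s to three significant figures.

w_2 = (6.5 − 0.0)/2 = 3.25 ft; q_2 = 3.40 × 2.03 × 3.25 = 22.43 ft³/s
w_3 = (8.8 − 3.7)/2 = 2.55 ft; q_3 = 3.51 × 2.14 × 2.55 = 19.15 ft³/s
w_4 = (9.7 − 6.5)/2 = 1.6 ft; q_4 = 2.62 × 1.83 × 1.6 = 7.671 ft³/s
w_5 = (11.9 − 8.8)/2 = 1.55 ft; q_5 = 3.01 × 1.97 × 1.55 = 9.191 ft³/s
Stations 1, 6 contribute zero (depth or velocity is 0).
Q = Σ qᵢ = 58.45 ft³/s

58.4 ft³/s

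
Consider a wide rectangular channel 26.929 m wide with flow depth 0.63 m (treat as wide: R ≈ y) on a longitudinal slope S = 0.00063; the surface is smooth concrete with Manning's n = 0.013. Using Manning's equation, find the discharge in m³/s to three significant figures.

24.1 m³/s

A = b·y = 26.929 × 0.63 = 16.97 m²
Wide channel: R ≈ y = 0.63 m
Q = (1/n)·A·R^(2/3)·S^(1/2) = (1/0.013) × 16.97 × 0.6300^(2/3) × 0.00063^(1/2) = 24.07 m³/s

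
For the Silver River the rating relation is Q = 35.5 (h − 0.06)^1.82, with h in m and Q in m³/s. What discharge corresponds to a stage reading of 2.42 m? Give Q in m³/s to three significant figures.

169 m³/s

Q = 35.5 × (2.42 − 0.06)^1.82 = 35.5 × 2.36^1.82 = 169.4 m³/s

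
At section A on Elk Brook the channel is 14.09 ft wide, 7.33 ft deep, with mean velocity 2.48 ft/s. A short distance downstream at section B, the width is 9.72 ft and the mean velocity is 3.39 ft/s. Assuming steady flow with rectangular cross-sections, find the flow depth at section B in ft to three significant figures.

Q = A₁V₁ = (14.09×7.33) × 2.48 = 256.1 ft³/s
d₂ = Q/(b₂ V₂) = 256.1/(9.72×3.39) = 7.773 ft

7.77 ft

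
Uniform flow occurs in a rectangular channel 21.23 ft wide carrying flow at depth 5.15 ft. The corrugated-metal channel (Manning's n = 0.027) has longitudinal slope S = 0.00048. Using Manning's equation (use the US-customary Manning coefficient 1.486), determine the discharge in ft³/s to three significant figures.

A = b·y = 21.23 × 5.15 = 109.3 ft²
P = b + 2y = 21.23 + 2×5.15 = 31.53 ft
R = A/P = 109.3/31.53 = 3.468 ft
Q = (1.486/n)·A·R^(2/3)·S^(1/2) = (1.486/0.027) × 109.3 × 3.468^(2/3) × 0.00048^(1/2) = 302.0 ft³/s

302 ft³/s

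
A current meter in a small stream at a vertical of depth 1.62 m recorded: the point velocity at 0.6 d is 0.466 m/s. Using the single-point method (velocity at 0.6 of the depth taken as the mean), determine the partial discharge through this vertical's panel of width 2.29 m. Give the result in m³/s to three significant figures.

v̄ = v₀.₆ = 0.466 m/s
q = v̄ × d × w = 0.4660 × 1.62 × 2.29 = 1.729 m³/s

1.73 m³/s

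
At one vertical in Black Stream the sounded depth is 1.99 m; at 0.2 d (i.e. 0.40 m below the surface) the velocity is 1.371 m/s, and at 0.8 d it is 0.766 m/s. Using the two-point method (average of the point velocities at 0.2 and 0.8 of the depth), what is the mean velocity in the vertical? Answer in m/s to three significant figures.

1.07 m/s

v̄ = (1.371 + 0.766) / 2 = 1.069 m/s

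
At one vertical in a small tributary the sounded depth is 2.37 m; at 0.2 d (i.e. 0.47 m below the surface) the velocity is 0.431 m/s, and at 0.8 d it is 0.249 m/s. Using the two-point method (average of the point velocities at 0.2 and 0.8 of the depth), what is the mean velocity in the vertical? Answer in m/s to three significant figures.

v̄ = (0.431 + 0.249) / 2 = 0.3400 m/s

0.340 m/s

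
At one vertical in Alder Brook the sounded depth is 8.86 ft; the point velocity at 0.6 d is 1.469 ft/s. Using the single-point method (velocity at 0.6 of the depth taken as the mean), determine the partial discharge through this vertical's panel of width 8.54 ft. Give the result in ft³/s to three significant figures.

v̄ = v₀.₆ = 1.469 ft/s
q = v̄ × d × w = 1.469 × 8.86 × 8.54 = 111.2 ft³/s

111 ft³/s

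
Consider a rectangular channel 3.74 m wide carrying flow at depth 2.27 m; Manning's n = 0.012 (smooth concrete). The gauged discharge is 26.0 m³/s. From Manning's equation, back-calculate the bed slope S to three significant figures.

0.00131

A = b·y = 3.74 × 2.27 = 8.490 m²
P = b + 2y = 3.74 + 2×2.27 = 8.280 m
R = A/P = 8.490/8.280 = 1.025 m
S = (Q·n / (1·A·R^(2/3)))² = (26.0×0.012 / (1×8.490×1.017))² = 0.001306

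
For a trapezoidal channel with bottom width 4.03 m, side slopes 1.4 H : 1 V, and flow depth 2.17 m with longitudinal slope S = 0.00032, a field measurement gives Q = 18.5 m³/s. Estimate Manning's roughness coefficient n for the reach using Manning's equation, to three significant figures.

0.0180

A = (b + z·y)·y = (4.03 + 1.4×2.17)×2.17 = 15.34 m²
P = b + 2y√(1+z²) = 4.03 + 2×2.17×√(1+1.4²) = 11.50 m
R = A/P = 15.34/11.50 = 1.334 m
n = (1/Q)·A·R^(2/3)·S^(1/2) = (1/18.5) × 15.34 × 1.212 × 0.01789 = 0.01797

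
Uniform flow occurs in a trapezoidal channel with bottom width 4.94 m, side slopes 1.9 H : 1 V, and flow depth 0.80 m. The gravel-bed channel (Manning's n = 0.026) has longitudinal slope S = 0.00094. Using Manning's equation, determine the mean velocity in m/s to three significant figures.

0.855 m/s

A = (b + z·y)·y = (4.94 + 1.9×0.80)×0.80 = 5.168 m²
P = b + 2y√(1+z²) = 4.94 + 2×0.80×√(1+1.9²) = 8.375 m
R = A/P = 5.168/8.375 = 0.6170 m
Q = (1/n)·A·R^(2/3)·S^(1/2) = (1/0.026) × 5.168 × 0.6170^(2/3) × 0.00094^(1/2) = 4.417 m³/s
V = Q/A = 4.417/5.168 = 0.8547 m/s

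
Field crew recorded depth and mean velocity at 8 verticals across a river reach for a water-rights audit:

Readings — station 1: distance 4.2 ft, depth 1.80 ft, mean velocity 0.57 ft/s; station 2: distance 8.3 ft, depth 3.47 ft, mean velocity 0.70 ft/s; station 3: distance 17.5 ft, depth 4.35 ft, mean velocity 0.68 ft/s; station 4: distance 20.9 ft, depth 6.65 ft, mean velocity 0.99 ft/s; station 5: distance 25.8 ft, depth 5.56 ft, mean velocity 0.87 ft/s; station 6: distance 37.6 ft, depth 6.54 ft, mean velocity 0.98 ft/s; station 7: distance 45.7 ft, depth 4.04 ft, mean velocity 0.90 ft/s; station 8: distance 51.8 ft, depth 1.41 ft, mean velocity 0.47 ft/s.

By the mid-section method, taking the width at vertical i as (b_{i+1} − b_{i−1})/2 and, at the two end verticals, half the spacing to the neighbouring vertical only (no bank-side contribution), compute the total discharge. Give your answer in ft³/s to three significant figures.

196 ft³/s

w_1 = (8.3 − 4.2)/2 = 2.05 ft; q_1 = 0.57 × 1.80 × 2.05 = 2.103 ft³/s
w_2 = (17.5 − 4.2)/2 = 6.65 ft; q_2 = 0.70 × 3.47 × 6.65 = 16.15 ft³/s
w_3 = (20.9 − 8.3)/2 = 6.3 ft; q_3 = 0.68 × 4.35 × 6.3 = 18.64 ft³/s
w_4 = (25.8 − 17.5)/2 = 4.15 ft; q_4 = 0.99 × 6.65 × 4.15 = 27.32 ft³/s
w_5 = (37.6 − 20.9)/2 = 8.35 ft; q_5 = 0.87 × 5.56 × 8.35 = 40.39 ft³/s
w_6 = (45.7 − 25.8)/2 = 9.95 ft; q_6 = 0.98 × 6.54 × 9.95 = 63.77 ft³/s
w_7 = (51.8 − 37.6)/2 = 7.1 ft; q_7 = 0.90 × 4.04 × 7.1 = 25.82 ft³/s
w_8 = (51.8 − 45.7)/2 = 3.05 ft; q_8 = 0.47 × 1.41 × 3.05 = 2.021 ft³/s
Q = Σ qᵢ = 196.2 ft³/s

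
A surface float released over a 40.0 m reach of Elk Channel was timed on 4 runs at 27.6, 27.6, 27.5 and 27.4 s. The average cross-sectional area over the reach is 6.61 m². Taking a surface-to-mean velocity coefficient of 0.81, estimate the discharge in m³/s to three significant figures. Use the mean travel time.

7.78 m³/s

t̄ = (27.6 + 27.6 + 27.5 + 27.4) / 4 = 27.525 s
v_surface = L / t̄ = 40.0 / 27.525 = 1.453 m/s
v_mean = 0.81 × 1.453 = 1.177 m/s
Q = A × v_mean = 6.61 × 1.177 = 7.781 m³/s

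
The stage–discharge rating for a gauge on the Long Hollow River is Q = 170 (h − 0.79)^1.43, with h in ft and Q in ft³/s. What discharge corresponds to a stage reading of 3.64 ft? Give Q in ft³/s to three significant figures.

Q = 170 × (3.64 − 0.79)^1.43 = 170 × 2.85^1.43 = 760.1 ft³/s

760 ft³/s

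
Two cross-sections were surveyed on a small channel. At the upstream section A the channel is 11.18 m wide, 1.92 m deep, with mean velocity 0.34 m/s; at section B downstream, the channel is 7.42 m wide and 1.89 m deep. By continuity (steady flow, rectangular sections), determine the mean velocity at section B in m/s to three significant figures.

Q = A₁V₁ = (11.18×1.92) × 0.34 = 7.298 m³/s
A₂ = 7.42 × 1.89 = 14.02 m²
V₂ = Q/A₂ = 7.298/14.02 = 0.5204 m/s

0.520 m/s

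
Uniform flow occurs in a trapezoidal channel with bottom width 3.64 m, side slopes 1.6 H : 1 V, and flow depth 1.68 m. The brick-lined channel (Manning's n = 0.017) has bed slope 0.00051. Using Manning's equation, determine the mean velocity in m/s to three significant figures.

1.39 m/s

A = (b + z·y)·y = (3.64 + 1.6×1.68)×1.68 = 10.63 m²
P = b + 2y√(1+z²) = 3.64 + 2×1.68×√(1+1.6²) = 9.980 m
R = A/P = 10.63/9.980 = 1.065 m
Q = (1/n)·A·R^(2/3)·S^(1/2) = (1/0.017) × 10.63 × 1.065^(2/3) × 0.00051^(1/2) = 14.73 m³/s
V = Q/A = 14.73/10.63 = 1.386 m/s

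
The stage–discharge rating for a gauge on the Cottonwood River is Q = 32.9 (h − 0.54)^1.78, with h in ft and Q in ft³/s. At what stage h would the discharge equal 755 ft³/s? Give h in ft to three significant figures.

6.35 ft

h − h₀ = (Q/C)^(1/b) = (755/32.9)^(1/1.78) = 5.814 ft
h = 0.54 + 5.814 = 6.354 ft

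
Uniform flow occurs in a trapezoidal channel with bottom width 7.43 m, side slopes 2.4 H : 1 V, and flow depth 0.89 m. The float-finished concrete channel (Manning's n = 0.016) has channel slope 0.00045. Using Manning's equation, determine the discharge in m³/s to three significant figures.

A = (b + z·y)·y = (7.43 + 2.4×0.89)×0.89 = 8.514 m²
P = b + 2y√(1+z²) = 7.43 + 2×0.89×√(1+2.4²) = 12.06 m
R = A/P = 8.514/12.06 = 0.7061 m
Q = (1/n)·A·R^(2/3)·S^(1/2) = (1/0.016) × 8.514 × 0.7061^(2/3) × 0.00045^(1/2) = 8.950 m³/s

8.95 m³/s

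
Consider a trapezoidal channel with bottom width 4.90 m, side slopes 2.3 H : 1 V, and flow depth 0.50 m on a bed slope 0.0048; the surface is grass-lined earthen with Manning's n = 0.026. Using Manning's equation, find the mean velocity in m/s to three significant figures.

1.47 m/s

A = (b + z·y)·y = (4.90 + 2.3×0.50)×0.50 = 3.025 m²
P = b + 2y√(1+z²) = 4.90 + 2×0.50×√(1+2.3²) = 7.408 m
R = A/P = 3.025/7.408 = 0.4083 m
Q = (1/n)·A·R^(2/3)·S^(1/2) = (1/0.026) × 3.025 × 0.4083^(2/3) × 0.0048^(1/2) = 4.437 m³/s
V = Q/A = 4.437/3.025 = 1.467 m/s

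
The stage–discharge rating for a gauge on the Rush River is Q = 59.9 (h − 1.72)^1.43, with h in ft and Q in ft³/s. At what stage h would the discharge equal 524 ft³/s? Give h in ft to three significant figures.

6.28 ft

h − h₀ = (Q/C)^(1/b) = (524/59.9)^(1/1.43) = 4.557 ft
h = 1.72 + 4.557 = 6.277 ft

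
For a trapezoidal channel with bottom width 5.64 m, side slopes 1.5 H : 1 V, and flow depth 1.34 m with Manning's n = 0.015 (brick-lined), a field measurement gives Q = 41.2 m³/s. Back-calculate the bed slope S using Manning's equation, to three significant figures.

0.00374

A = (b + z·y)·y = (5.64 + 1.5×1.34)×1.34 = 10.25 m²
P = b + 2y√(1+z²) = 5.64 + 2×1.34×√(1+1.5²) = 10.47 m
R = A/P = 10.25/10.47 = 0.9789 m
S = (Q·n / (1·A·R^(2/3)))² = (41.2×0.015 / (1×10.25×0.9859))² = 0.003739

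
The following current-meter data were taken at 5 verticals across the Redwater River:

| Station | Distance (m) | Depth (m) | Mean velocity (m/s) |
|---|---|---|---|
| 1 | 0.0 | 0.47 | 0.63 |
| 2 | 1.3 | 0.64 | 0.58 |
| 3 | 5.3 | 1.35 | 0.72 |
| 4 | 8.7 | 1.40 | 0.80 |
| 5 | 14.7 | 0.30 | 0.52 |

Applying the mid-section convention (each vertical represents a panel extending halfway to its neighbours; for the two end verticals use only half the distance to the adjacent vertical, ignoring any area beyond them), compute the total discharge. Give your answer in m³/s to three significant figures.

10.5 m³/s

w_1 = (1.3 − 0.0)/2 = 0.65 m; q_1 = 0.63 × 0.47 × 0.65 = 0.1925 m³/s
w_2 = (5.3 − 0.0)/2 = 2.65 m; q_2 = 0.58 × 0.64 × 2.65 = 0.9837 m³/s
w_3 = (8.7 − 1.3)/2 = 3.7 m; q_3 = 0.72 × 1.35 × 3.7 = 3.596 m³/s
w_4 = (14.7 − 5.3)/2 = 4.7 m; q_4 = 0.80 × 1.40 × 4.7 = 5.264 m³/s
w_5 = (14.7 − 8.7)/2 = 3 m; q_5 = 0.52 × 0.30 × 3 = 0.4680 m³/s
Q = Σ qᵢ = 10.50 m³/s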